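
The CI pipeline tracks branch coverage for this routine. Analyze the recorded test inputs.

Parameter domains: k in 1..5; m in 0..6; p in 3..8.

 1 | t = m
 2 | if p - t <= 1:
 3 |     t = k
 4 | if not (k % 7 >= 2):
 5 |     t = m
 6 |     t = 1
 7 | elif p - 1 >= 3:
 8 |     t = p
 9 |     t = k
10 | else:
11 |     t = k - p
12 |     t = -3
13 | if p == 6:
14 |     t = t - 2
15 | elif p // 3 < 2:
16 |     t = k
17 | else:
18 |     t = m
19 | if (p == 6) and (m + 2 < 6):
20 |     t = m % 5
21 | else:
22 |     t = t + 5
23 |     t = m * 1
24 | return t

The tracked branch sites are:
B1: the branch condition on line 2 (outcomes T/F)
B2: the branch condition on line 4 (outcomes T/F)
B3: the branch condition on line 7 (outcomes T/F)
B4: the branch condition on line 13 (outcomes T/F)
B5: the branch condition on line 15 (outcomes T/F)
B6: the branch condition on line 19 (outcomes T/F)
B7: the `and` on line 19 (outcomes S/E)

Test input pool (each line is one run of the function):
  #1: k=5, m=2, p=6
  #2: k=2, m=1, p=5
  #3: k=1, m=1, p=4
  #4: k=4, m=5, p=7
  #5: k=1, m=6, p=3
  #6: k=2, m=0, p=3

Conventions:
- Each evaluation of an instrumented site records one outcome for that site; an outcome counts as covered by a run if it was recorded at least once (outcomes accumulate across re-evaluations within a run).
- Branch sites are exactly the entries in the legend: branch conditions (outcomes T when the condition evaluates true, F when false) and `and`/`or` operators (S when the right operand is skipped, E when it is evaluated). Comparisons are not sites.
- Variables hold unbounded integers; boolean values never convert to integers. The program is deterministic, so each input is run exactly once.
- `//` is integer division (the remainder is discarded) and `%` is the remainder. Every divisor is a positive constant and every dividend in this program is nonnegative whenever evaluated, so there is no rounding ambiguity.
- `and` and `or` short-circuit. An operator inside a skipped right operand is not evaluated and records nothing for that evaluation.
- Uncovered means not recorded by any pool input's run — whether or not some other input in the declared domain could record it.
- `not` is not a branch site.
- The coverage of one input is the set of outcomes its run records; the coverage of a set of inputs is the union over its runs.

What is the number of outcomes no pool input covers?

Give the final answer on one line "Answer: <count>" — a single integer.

input #1, k=5, m=2, p=6: events B1->F, B2->F, B3->T, B4->T, B7->E, B6->T; outcomes B1=F, B2=F, B3=T, B4=T, B6=T, B7=E
input #2, k=2, m=1, p=5: events B1->F, B2->F, B3->T, B4->F, B5->T, B7->S, B6->F; outcomes B1=F, B2=F, B3=T, B4=F, B5=T, B6=F, B7=S
input #3, k=1, m=1, p=4: events B1->F, B2->T, B4->F, B5->T, B7->S, B6->F; outcomes B1=F, B2=T, B4=F, B5=T, B6=F, B7=S
input #4, k=4, m=5, p=7: events B1->F, B2->F, B3->T, B4->F, B5->F, B7->S, B6->F; outcomes B1=F, B2=F, B3=T, B4=F, B5=F, B6=F, B7=S
input #5, k=1, m=6, p=3: events B1->T, B2->T, B4->F, B5->T, B7->S, B6->F; outcomes B1=T, B2=T, B4=F, B5=T, B6=F, B7=S
input #6, k=2, m=0, p=3: events B1->F, B2->F, B3->F, B4->F, B5->T, B7->S, B6->F; outcomes B1=F, B2=F, B3=F, B4=F, B5=T, B6=F, B7=S
union over the pool: B1=T, B1=F, B2=T, B2=F, B3=T, B3=F, B4=T, B4=F, B5=T, B5=F, B6=T, B6=F, B7=S, B7=E
uncovered (0 of 14): none

Answer: 0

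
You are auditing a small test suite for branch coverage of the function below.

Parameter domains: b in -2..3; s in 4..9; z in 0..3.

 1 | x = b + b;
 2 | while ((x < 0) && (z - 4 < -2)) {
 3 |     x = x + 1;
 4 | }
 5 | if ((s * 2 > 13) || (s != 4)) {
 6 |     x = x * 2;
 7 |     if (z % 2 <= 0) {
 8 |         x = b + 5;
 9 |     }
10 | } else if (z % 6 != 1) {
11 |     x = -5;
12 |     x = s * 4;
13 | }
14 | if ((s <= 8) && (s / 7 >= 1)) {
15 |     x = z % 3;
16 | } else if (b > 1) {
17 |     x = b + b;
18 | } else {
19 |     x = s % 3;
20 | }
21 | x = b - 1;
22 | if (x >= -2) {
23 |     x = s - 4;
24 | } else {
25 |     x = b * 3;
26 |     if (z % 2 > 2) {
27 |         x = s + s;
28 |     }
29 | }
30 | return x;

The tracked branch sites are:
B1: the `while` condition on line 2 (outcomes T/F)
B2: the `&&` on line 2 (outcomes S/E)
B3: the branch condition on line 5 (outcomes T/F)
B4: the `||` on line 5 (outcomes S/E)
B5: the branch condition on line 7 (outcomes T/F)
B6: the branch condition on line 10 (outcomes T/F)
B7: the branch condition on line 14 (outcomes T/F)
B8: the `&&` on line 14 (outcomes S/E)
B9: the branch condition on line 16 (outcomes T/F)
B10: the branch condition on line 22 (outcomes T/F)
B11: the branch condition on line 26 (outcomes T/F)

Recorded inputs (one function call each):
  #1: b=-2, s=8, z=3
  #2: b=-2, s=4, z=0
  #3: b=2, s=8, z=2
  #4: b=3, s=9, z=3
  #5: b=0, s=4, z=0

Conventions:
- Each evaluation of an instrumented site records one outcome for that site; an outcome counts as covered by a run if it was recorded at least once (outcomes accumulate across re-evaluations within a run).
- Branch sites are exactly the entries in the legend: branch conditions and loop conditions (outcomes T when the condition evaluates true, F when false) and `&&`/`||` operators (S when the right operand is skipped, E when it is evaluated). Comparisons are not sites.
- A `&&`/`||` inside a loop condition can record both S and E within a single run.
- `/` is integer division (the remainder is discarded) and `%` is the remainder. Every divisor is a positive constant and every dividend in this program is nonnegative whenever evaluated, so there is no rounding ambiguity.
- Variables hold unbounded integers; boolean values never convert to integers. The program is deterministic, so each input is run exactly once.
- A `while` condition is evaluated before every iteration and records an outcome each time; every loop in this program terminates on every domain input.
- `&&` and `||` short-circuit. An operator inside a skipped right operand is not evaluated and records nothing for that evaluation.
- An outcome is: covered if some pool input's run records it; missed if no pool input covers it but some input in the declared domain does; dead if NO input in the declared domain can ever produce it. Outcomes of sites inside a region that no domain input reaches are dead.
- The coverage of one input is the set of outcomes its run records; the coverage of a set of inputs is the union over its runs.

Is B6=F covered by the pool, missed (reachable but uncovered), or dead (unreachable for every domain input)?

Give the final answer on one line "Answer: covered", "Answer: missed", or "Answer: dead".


no pool input records B6=F
but domain input (b=-2, s=4, z=1) does record it -> reachable, so missed
Answer: missed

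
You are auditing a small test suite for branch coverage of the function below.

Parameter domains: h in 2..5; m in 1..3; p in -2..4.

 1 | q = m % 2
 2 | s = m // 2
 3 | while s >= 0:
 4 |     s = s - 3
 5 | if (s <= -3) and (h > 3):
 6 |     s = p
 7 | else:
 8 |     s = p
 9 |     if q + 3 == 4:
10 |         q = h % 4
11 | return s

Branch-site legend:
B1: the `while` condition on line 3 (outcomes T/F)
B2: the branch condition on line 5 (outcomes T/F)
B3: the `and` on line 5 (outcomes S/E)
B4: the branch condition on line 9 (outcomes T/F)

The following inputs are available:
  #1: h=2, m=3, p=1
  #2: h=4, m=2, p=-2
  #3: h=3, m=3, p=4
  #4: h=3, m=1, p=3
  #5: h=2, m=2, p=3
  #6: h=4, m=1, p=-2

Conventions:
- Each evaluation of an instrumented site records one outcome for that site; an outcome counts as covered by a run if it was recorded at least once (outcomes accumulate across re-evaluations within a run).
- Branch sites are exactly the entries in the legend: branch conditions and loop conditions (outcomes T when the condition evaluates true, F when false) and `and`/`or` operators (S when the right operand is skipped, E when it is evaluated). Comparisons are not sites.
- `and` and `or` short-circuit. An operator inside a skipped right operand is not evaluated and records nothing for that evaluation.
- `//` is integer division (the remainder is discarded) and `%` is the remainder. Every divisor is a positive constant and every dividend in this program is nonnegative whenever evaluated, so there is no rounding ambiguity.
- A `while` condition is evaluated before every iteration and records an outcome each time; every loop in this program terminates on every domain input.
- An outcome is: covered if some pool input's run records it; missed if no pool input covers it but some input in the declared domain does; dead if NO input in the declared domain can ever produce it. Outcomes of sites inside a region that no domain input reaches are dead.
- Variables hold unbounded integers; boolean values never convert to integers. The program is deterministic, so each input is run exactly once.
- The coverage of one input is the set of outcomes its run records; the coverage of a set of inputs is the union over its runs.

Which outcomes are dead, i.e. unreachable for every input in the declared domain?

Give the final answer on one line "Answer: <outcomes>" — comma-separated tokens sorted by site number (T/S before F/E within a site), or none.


exhaustive pass over the 84-input domain:
  reachable outcomes have witnesses, e.g. B1=T (e.g. h=2, m=1, p=-2), B1=F (e.g. h=2, m=1, p=-2), B2=T (e.g. h=4, m=1, p=-2), B2=F (e.g. h=2, m=1, p=-2)
Answer: none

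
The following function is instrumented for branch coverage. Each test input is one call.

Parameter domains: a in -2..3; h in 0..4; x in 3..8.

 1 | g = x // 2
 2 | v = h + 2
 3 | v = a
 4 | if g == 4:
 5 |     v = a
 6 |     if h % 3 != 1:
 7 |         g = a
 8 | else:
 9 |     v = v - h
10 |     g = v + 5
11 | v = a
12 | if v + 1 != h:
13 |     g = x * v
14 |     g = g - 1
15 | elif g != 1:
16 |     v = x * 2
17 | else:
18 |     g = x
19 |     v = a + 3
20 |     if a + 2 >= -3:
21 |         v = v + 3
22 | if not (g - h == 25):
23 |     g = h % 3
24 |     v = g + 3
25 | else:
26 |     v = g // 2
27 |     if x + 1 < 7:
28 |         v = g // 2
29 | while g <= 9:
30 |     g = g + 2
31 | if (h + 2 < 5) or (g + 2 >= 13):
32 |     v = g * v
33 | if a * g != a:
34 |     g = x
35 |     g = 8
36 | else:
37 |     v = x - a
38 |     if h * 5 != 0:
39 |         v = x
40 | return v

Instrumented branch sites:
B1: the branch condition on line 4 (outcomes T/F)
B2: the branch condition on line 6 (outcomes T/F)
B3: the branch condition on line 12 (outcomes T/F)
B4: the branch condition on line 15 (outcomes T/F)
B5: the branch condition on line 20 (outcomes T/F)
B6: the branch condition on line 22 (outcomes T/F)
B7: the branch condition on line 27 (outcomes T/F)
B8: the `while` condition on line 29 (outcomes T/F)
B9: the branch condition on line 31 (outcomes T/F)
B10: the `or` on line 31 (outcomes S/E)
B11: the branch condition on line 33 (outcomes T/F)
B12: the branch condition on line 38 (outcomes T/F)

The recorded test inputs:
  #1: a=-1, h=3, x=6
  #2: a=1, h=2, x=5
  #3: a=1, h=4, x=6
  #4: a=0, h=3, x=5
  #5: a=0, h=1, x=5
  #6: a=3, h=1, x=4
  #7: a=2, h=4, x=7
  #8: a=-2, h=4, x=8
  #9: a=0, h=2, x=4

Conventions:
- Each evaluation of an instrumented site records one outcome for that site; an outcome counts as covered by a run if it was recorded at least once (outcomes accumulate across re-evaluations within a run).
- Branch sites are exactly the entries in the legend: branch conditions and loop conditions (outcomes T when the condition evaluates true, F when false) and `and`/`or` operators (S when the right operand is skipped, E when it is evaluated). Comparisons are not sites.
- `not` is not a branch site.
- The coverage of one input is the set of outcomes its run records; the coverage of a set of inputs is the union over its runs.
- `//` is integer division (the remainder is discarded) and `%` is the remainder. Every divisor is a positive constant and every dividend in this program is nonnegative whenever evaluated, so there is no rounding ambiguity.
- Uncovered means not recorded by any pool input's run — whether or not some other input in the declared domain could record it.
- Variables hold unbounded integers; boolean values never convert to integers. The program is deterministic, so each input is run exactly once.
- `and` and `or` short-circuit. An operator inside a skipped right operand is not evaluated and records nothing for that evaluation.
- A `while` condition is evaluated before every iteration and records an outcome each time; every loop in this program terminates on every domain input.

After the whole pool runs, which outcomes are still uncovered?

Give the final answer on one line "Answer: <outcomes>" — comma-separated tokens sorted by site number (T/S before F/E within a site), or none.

#1 (a=-1, h=3, x=6) -> B1->F, B3->T, B6->T, B8->T, B8->T, B8->T, B8->T, B8->T, B8->F, B10->E, B9->F, B11->T; covered: B1=F, B3=T, B6=T, B8=T, B8=F, B9=F, B10=E, B11=T
#2 (a=1, h=2, x=5) -> B1->F, B3->F, B4->T, B6->T, B8->T, B8->T, B8->T, B8->T, B8->F, B10->S, B9->T, B11->T; covered: B1=F, B3=F, B4=T, B6=T, B8=T, B8=F, B9=T, B10=S, B11=T
#3 (a=1, h=4, x=6) -> B1->F, B3->T, B6->T, B8->T, B8->T, B8->T, B8->T, B8->T, B8->F, B10->E, B9->T, B11->T; covered: B1=F, B3=T, B6=T, B8=T, B8=F, B9=T, B10=E, B11=T
#4 (a=0, h=3, x=5) -> B1->F, B3->T, B6->T, B8->T, B8->T, B8->T, B8->T, B8->T, B8->F, B10->E, B9->F, B11->F, B12->T; covered: B1=F, B3=T, B6=T, B8=T, B8=F, B9=F, B10=E, B11=F, B12=T
#5 (a=0, h=1, x=5) -> B1->F, B3->F, B4->T, B6->T, B8->T, B8->T, B8->T, B8->T, B8->T, B8->F, B10->S, B9->T, B11->F, B12->T; covered: B1=F, B3=F, B4=T, B6=T, B8=T, B8=F, B9=T, B10=S, B11=F, B12=T
#6 (a=3, h=1, x=4) -> B1->F, B3->T, B6->T, B8->T, B8->T, B8->T, B8->T, B8->T, B8->F, B10->S, B9->T, B11->T; covered: B1=F, B3=T, B6=T, B8=T, B8=F, B9=T, B10=S, B11=T
#7 (a=2, h=4, x=7) -> B1->F, B3->T, B6->T, B8->T, B8->T, B8->T, B8->T, B8->T, B8->F, B10->E, B9->T, B11->T; covered: B1=F, B3=T, B6=T, B8=T, B8=F, B9=T, B10=E, B11=T
#8 (a=-2, h=4, x=8) -> B1->T, B2->F, B3->T, B6->T, B8->T, B8->T, B8->T, B8->T, B8->T, B8->F, B10->E, B9->T, B11->T; covered: B1=T, B2=F, B3=T, B6=T, B8=T, B8=F, B9=T, B10=E, B11=T
#9 (a=0, h=2, x=4) -> B1->F, B3->T, B6->T, B8->T, B8->T, B8->T, B8->T, B8->F, B10->S, B9->T, B11->F, B12->T; covered: B1=F, B3=T, B6=T, B8=T, B8=F, B9=T, B10=S, B11=F, B12=T
union over the pool: B1=T, B1=F, B2=F, B3=T, B3=F, B4=T, B6=T, B8=T, B8=F, B9=T, B9=F, B10=S, B10=E, B11=T, B11=F, B12=T
uncovered (8 of 24): B2=T, B4=F, B5=T, B5=F, B6=F, B7=T, B7=F, B12=F

Answer: B2=T, B4=F, B5=T, B5=F, B6=F, B7=T, B7=F, B12=F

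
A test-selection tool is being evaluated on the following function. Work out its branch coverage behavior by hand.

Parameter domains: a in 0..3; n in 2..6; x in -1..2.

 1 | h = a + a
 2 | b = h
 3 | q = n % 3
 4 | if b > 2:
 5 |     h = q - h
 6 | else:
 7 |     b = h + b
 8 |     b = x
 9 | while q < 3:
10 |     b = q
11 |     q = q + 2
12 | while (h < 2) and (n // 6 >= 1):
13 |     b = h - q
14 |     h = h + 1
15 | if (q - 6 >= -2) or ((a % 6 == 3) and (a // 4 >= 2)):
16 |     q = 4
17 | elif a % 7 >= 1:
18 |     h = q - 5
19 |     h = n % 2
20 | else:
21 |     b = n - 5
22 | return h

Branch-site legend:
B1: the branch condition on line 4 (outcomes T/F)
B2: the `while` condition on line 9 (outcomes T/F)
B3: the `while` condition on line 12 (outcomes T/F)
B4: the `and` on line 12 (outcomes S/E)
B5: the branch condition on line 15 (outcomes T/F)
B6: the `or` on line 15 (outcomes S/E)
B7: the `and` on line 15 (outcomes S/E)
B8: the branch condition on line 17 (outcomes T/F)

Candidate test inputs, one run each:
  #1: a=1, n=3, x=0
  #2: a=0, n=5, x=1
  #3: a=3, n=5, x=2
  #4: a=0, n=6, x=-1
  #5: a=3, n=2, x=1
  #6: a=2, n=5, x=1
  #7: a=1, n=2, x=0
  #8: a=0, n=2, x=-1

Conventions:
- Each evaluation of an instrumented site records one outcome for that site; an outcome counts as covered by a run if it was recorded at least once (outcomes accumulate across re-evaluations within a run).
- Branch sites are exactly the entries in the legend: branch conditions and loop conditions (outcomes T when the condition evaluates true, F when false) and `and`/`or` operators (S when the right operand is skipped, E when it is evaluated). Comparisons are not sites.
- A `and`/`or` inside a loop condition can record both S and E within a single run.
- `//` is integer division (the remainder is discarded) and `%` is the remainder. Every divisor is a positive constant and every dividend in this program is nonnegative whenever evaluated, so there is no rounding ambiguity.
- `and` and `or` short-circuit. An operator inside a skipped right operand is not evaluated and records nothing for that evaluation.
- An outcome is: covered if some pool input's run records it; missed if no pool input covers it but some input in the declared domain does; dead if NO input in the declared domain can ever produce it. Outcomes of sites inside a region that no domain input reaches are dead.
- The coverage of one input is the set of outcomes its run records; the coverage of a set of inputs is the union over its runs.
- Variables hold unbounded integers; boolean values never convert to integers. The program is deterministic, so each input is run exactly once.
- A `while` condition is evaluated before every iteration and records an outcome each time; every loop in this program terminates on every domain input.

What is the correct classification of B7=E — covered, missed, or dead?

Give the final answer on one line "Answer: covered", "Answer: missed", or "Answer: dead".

no pool input records B7=E
but domain input (a=3, n=4, x=-1) does record it -> reachable, so missed

Answer: missed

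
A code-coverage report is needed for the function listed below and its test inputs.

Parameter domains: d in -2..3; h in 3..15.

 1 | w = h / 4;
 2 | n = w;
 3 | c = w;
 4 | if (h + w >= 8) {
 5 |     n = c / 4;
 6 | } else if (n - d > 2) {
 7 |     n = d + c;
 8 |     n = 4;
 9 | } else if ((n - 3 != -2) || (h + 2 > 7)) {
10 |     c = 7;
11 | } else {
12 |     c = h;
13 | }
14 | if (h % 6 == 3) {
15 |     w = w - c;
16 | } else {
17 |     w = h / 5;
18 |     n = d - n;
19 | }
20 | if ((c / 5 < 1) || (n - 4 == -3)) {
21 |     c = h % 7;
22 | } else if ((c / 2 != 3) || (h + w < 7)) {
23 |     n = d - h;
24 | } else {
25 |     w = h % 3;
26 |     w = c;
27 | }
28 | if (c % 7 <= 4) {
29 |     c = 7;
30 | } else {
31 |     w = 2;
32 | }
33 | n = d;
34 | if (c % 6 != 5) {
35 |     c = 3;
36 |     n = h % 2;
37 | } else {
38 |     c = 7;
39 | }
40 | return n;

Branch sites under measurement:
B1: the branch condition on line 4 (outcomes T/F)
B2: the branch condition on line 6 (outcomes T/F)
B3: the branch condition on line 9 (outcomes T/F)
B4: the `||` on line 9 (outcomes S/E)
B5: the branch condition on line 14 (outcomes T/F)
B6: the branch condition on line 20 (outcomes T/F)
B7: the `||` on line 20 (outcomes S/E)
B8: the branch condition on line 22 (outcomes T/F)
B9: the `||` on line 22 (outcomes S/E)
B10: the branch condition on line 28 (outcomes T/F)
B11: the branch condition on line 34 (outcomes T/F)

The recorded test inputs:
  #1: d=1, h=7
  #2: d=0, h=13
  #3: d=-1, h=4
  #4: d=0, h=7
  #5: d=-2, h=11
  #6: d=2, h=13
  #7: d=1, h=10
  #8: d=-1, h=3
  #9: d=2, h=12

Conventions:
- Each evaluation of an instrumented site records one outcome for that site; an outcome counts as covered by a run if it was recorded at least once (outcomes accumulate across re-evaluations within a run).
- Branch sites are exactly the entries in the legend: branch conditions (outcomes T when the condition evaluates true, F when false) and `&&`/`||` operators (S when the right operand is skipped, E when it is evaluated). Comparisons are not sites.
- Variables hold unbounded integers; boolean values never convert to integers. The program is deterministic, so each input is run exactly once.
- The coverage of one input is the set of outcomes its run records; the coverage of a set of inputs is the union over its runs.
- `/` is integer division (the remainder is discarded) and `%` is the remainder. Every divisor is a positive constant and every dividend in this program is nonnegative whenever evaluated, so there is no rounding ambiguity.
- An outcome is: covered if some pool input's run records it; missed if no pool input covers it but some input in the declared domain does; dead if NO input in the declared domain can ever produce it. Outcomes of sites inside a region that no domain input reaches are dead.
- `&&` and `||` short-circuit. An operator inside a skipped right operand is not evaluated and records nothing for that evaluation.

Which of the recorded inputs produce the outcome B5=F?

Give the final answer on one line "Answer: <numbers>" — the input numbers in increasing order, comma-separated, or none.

input #1 (d=1, h=7): covers B5=F
input #2 (d=0, h=13): covers B5=F
input #3 (d=-1, h=4): covers B5=F
input #4 (d=0, h=7): covers B5=F
input #5 (d=-2, h=11): covers B5=F
input #6 (d=2, h=13): covers B5=F
input #7 (d=1, h=10): covers B5=F
input #8 (d=-1, h=3): misses B5=F
input #9 (d=2, h=12): covers B5=F

Answer: 1, 2, 3, 4, 5, 6, 7, 9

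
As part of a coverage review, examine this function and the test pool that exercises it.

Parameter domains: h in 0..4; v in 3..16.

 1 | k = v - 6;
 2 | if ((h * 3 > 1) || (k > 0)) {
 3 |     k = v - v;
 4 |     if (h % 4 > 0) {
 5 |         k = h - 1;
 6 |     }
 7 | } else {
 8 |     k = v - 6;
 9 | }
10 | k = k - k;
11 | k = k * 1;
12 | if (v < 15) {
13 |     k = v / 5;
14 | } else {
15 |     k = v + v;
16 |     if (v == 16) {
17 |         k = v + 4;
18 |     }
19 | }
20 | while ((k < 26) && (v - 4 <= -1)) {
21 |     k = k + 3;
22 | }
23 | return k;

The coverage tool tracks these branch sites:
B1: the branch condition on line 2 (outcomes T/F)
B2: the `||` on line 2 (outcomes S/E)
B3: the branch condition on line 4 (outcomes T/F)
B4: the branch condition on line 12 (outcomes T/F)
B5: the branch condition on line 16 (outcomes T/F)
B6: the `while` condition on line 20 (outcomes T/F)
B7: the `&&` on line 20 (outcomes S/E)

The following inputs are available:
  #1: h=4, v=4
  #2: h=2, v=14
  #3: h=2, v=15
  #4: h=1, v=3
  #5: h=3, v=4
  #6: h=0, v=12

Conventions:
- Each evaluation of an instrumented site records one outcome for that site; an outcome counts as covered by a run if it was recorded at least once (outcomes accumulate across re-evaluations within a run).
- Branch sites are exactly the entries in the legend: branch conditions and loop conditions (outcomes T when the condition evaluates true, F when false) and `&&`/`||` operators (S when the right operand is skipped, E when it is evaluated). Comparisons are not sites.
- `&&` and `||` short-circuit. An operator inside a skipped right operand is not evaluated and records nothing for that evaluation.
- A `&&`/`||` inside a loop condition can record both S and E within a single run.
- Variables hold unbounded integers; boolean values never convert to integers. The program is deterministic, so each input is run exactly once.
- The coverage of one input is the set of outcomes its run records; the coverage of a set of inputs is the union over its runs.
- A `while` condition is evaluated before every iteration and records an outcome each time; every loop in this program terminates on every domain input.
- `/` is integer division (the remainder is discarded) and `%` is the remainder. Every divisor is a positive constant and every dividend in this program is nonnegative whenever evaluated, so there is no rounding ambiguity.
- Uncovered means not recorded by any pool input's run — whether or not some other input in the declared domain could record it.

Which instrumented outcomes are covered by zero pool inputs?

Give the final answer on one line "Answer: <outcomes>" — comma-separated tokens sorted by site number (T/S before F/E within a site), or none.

#1 (h=4, v=4) -> covered: B1=T, B2=S, B3=F, B4=T, B6=F, B7=E
#2 (h=2, v=14) -> covered: B1=T, B2=S, B3=T, B4=T, B6=F, B7=E
#3 (h=2, v=15) -> covered: B1=T, B2=S, B3=T, B4=F, B5=F, B6=F, B7=S
#4 (h=1, v=3) -> covered: B1=T, B2=S, B3=T, B4=T, B6=T, B6=F, B7=S, B7=E
#5 (h=3, v=4) -> covered: B1=T, B2=S, B3=T, B4=T, B6=F, B7=E
#6 (h=0, v=12) -> covered: B1=T, B2=E, B3=F, B4=T, B6=F, B7=E
union over the pool: B1=T, B2=S, B2=E, B3=T, B3=F, B4=T, B4=F, B5=F, B6=T, B6=F, B7=S, B7=E
uncovered (2 of 14): B1=F, B5=T

Answer: B1=F, B5=T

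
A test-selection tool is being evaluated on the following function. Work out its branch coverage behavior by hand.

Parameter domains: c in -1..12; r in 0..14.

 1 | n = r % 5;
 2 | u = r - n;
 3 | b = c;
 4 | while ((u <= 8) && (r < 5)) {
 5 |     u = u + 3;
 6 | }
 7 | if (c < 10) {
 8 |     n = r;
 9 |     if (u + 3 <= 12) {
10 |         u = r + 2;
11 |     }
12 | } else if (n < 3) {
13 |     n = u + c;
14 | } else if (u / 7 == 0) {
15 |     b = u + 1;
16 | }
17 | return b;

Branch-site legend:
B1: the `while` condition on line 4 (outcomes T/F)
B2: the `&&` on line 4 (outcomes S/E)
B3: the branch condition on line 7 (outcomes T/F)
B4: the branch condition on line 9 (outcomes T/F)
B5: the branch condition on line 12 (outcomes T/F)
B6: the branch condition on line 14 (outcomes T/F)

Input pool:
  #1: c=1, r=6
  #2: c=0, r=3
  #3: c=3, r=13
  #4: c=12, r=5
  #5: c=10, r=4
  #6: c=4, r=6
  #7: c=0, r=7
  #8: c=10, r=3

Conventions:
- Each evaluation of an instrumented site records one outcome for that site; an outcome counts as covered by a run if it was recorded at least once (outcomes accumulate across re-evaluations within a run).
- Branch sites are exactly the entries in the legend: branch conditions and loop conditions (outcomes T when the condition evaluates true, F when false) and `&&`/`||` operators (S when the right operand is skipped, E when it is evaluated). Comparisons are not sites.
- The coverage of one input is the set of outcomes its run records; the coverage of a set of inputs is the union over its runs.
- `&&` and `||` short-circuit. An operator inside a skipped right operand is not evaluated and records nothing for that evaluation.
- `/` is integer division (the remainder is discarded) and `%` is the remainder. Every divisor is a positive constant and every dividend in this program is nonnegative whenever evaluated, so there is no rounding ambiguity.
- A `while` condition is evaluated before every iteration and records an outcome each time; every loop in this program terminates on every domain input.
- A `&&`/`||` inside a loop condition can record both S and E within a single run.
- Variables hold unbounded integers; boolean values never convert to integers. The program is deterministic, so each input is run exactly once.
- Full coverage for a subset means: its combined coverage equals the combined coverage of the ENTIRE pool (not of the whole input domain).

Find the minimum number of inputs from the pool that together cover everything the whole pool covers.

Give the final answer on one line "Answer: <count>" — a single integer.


test 1 (c=1, r=6) hits B1=F, B2=E, B3=T, B4=T
test 2 (c=0, r=3) hits B1=T, B1=F, B2=S, B2=E, B3=T, B4=T
test 3 (c=3, r=13) hits B1=F, B2=S, B3=T, B4=F
test 4 (c=12, r=5) hits B1=F, B2=E, B3=F, B5=T
test 5 (c=10, r=4) hits B1=T, B1=F, B2=S, B2=E, B3=F, B5=F, B6=F
test 6 (c=4, r=6) hits B1=F, B2=E, B3=T, B4=T
test 7 (c=0, r=7) hits B1=F, B2=E, B3=T, B4=T
test 8 (c=10, r=3) hits B1=T, B1=F, B2=S, B2=E, B3=F, B5=F, B6=F
together the pool reaches 11 outcomes: B1=T, B1=F, B2=S, B2=E, B3=T, B3=F, B4=T, B4=F, B5=T, B5=F, B6=F
no size-1 subset reaches all 11 outcomes (best union: 7/11)
no size-2 subset reaches all 11 outcomes (best union: 9/11)
no size-3 subset reaches all 11 outcomes (best union: 10/11)
at size 4, {1, 3, 4, 5} reaches all 11 outcomes; every lexicographically earlier size-4 subset fails
Answer: 4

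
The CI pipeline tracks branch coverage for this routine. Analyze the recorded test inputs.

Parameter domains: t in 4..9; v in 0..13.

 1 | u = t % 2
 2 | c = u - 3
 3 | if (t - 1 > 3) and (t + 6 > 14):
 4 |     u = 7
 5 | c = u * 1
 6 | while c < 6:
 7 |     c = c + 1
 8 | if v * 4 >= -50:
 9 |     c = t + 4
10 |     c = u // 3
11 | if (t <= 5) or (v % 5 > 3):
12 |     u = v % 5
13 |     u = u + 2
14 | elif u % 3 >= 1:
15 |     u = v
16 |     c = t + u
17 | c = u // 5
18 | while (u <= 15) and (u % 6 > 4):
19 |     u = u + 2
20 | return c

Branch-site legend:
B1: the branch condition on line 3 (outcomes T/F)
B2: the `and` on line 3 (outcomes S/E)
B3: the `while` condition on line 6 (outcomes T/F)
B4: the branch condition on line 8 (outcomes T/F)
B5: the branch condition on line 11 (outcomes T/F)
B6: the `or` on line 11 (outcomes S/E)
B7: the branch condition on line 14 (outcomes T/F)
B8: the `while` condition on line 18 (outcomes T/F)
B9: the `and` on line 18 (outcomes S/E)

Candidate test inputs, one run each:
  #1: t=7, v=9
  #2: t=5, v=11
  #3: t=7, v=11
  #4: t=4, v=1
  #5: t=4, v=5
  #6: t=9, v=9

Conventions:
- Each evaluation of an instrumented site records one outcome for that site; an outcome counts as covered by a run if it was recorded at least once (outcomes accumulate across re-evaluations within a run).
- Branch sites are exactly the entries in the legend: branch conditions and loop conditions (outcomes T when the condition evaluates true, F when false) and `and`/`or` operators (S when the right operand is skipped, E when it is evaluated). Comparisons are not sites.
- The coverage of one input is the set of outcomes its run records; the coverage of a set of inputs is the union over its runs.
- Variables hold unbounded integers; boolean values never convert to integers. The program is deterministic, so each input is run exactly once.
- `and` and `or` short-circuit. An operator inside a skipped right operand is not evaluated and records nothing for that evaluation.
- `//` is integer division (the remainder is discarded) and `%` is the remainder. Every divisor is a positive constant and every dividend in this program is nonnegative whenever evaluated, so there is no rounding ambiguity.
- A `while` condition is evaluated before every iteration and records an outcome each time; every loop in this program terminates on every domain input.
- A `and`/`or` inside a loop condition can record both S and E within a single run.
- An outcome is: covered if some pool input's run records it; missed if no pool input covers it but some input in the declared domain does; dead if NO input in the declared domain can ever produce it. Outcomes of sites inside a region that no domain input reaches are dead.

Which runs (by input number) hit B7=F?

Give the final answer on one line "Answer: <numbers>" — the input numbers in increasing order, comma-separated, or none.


input #1 (t=7, v=9): does not produce B7=F
input #2 (t=5, v=11): does not produce B7=F
input #3 (t=7, v=11): does not produce B7=F
input #4 (t=4, v=1): does not produce B7=F
input #5 (t=4, v=5): does not produce B7=F
input #6 (t=9, v=9): does not produce B7=F
Answer: none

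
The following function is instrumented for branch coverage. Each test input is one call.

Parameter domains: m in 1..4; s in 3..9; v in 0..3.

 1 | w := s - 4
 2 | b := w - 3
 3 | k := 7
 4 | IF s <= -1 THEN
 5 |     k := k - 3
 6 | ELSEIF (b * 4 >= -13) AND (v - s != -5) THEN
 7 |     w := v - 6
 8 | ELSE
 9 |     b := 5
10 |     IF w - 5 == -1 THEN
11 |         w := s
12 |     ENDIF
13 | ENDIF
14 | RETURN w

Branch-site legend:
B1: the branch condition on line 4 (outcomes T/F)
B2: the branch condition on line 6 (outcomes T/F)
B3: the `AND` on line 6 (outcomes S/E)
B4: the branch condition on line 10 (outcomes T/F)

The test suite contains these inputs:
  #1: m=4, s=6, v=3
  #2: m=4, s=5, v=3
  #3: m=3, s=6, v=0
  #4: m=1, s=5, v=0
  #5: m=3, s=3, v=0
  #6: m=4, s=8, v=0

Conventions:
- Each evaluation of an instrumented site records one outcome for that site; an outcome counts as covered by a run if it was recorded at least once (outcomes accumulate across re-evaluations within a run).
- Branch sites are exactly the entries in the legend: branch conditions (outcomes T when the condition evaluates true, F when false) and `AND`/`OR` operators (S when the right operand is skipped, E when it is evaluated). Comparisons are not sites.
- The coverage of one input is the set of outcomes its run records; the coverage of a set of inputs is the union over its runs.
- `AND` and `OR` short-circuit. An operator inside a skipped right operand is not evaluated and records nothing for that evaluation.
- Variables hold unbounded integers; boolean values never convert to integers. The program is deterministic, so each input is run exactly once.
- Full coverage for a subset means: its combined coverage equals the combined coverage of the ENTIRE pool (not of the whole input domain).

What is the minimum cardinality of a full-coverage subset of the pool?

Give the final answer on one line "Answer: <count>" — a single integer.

#1 (m=4, s=6, v=3) -> B1->F, B3->E, B2->T; covered: B1=F, B2=T, B3=E
#2 (m=4, s=5, v=3) -> B1->F, B3->E, B2->T; covered: B1=F, B2=T, B3=E
#3 (m=3, s=6, v=0) -> B1->F, B3->E, B2->T; covered: B1=F, B2=T, B3=E
#4 (m=1, s=5, v=0) -> B1->F, B3->E, B2->F, B4->F; covered: B1=F, B2=F, B3=E, B4=F
#5 (m=3, s=3, v=0) -> B1->F, B3->S, B2->F, B4->F; covered: B1=F, B2=F, B3=S, B4=F
#6 (m=4, s=8, v=0) -> B1->F, B3->E, B2->T; covered: B1=F, B2=T, B3=E
together the pool reaches 6 outcomes: B1=F, B2=T, B2=F, B3=S, B3=E, B4=F
no size-1 subset reaches all 6 outcomes (best union: 4/6)
size 2: inputs {1, 5} cover all 6 outcomes, and no lexicographically smaller subset of this size does

Answer: 2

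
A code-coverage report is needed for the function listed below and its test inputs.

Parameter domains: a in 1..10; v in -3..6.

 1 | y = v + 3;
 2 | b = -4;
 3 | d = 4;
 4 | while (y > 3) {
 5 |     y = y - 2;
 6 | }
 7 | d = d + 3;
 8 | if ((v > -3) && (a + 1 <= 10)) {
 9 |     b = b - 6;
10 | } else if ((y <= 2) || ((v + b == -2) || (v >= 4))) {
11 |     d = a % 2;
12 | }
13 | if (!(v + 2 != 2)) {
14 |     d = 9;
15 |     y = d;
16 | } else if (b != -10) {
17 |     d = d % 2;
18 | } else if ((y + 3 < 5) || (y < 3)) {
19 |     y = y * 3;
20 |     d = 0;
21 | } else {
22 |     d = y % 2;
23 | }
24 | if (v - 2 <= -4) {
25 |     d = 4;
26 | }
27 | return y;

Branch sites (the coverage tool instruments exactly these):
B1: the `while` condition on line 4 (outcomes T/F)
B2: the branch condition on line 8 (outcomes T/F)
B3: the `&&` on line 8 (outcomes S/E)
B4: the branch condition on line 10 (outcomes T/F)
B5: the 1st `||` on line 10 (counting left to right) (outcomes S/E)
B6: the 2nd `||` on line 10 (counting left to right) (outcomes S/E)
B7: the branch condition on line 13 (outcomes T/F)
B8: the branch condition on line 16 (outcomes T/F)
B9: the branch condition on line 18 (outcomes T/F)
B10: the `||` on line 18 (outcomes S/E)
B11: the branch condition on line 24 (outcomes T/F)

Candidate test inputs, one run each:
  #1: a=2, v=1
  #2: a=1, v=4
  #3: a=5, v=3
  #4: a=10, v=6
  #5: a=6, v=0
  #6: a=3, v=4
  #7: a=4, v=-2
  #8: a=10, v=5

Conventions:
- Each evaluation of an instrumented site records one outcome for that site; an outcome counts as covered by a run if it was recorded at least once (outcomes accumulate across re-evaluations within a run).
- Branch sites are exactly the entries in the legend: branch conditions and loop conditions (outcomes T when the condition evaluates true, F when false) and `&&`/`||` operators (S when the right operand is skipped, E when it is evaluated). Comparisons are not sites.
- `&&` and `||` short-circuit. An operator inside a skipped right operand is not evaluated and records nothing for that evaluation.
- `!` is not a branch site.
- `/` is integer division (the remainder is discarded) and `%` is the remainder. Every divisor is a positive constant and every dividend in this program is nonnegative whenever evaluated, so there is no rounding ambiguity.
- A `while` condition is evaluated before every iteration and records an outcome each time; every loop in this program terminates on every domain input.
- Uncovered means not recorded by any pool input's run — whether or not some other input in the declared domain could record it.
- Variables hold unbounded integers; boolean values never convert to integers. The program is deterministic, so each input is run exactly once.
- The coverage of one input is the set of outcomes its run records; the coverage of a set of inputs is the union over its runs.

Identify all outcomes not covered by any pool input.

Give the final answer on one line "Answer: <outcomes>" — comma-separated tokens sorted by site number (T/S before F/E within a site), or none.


run #1 (a=2, v=1) runs B1->T, B1->F, B3->E, B2->T, B7->F, B8->F, B10->E, B9->T, B11->F; records B1=T, B1=F, B2=T, B3=E, B7=F, B8=F, B9=T, B10=E, B11=F
run #2 (a=1, v=4) runs B1->T, B1->T, B1->F, B3->E, B2->T, B7->F, B8->F, B10->E, B9->F, B11->F; records B1=T, B1=F, B2=T, B3=E, B7=F, B8=F, B9=F, B10=E, B11=F
run #3 (a=5, v=3) runs B1->T, B1->T, B1->F, B3->E, B2->T, B7->F, B8->F, B10->E, B9->T, B11->F; records B1=T, B1=F, B2=T, B3=E, B7=F, B8=F, B9=T, B10=E, B11=F
run #4 (a=10, v=6) runs B1->T, B1->T, B1->T, B1->F, B3->E, B2->F, B5->E, B6->E, B4->T, B7->F, B8->T, B11->F; records B1=T, B1=F, B2=F, B3=E, B4=T, B5=E, B6=E, B7=F, B8=T, B11=F
run #5 (a=6, v=0) runs B1->F, B3->E, B2->T, B7->T, B11->F; records B1=F, B2=T, B3=E, B7=T, B11=F
run #6 (a=3, v=4) runs B1->T, B1->T, B1->F, B3->E, B2->T, B7->F, B8->F, B10->E, B9->F, B11->F; records B1=T, B1=F, B2=T, B3=E, B7=F, B8=F, B9=F, B10=E, B11=F
run #7 (a=4, v=-2) runs B1->F, B3->E, B2->T, B7->F, B8->F, B10->S, B9->T, B11->T; records B1=F, B2=T, B3=E, B7=F, B8=F, B9=T, B10=S, B11=T
run #8 (a=10, v=5) runs B1->T, B1->T, B1->T, B1->F, B3->E, B2->F, B5->S, B4->T, B7->F, B8->T, B11->F; records B1=T, B1=F, B2=F, B3=E, B4=T, B5=S, B7=F, B8=T, B11=F
union over the pool: B1=T, B1=F, B2=T, B2=F, B3=E, B4=T, B5=S, B5=E, B6=E, B7=T, B7=F, B8=T, B8=F, B9=T, B9=F, B10=S, B10=E, B11=T, B11=F
uncovered (3 of 22): B3=S, B4=F, B6=S
Answer: B3=S, B4=F, B6=S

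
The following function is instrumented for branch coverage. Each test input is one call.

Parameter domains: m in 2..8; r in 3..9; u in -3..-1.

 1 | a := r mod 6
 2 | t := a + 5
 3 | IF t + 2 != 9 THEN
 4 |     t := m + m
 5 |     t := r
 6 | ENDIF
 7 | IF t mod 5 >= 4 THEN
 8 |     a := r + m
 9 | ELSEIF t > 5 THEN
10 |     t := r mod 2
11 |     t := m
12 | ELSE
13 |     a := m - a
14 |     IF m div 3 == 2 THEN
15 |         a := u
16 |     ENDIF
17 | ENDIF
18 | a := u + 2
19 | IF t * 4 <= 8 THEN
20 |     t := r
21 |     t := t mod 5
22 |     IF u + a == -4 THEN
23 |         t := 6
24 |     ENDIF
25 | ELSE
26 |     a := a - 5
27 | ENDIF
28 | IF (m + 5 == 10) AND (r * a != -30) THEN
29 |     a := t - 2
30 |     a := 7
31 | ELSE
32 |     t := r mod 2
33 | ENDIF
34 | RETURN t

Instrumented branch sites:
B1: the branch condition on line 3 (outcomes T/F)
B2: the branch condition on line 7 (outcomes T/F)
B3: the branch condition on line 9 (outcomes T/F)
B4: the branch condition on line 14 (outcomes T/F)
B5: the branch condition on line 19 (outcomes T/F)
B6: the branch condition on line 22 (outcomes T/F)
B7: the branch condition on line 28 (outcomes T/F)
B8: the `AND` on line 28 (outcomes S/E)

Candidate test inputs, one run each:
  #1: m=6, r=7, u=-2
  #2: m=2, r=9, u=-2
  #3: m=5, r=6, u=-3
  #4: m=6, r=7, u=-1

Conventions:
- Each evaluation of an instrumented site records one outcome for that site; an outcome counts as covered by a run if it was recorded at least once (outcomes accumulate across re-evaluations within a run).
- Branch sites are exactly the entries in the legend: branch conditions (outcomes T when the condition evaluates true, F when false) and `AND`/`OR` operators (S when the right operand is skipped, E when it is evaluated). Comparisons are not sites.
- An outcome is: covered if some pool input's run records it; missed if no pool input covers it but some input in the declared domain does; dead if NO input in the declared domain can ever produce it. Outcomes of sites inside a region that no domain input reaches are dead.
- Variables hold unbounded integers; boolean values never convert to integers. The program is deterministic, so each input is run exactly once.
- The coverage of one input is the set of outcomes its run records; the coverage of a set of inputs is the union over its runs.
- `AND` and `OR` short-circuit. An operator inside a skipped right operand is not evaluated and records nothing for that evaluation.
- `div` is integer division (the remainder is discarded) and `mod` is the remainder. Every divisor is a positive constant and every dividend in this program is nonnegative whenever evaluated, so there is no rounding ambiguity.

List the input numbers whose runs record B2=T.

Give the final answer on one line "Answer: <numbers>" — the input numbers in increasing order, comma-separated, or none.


input #1 (m=6, r=7, u=-2): does not record B2=T
input #2 (m=2, r=9, u=-2): records B2=T
input #3 (m=5, r=6, u=-3): does not record B2=T
input #4 (m=6, r=7, u=-1): does not record B2=T
Answer: 2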